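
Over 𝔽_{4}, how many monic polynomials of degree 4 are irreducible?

60

Gauss's count: N_{4}(4) = (1/4) Σ_{d|4} μ(4/d)·4^d.
Divisors of 4: 1, 2, 4; μ(4/d) for each: 0, -1, 1.
Σ = − 4^2 + 4^4 = 240.
N = 240/4 = 60.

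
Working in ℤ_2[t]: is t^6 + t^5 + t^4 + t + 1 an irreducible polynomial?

Write m(t) = t^6 + t^5 + t^4 + t + 1.
Check for roots in ℤ_2: m(0) = 1; m(1) = 1.
No roots, so no linear factors.
Monic irreducibles of degree 2 over GF(2): t^2 + t + 1.
None of them divide m (all give nonzero remainder).
Monic irreducibles of degree 3 over GF(2): t^3 + t + 1, t^3 + t^2 + 1.
None of them divide m (all give nonzero remainder).
No irreducible factor of degree ≤ 3 exists, so m is irreducible over GF(2).

Yes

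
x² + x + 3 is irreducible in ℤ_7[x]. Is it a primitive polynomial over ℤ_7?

Yes

Write f(x) = x² + x + 3.
|GF(7^2)^×| = 7^2 − 1 = 48. Prime factorization: 48 = 2^4·3.
f is primitive ⇔ x has order 48 in GF(7)[x]/(f), i.e. x^(48/q) ≠ 1 for each prime q | 48.
x^(24) mod f = 6.
x^(16) mod f = 2.
None equal 1, so x has full order 48; f is primitive.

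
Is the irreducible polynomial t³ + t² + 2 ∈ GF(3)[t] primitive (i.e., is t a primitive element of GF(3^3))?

Write f(t) = t³ + t² + 2.
|GF(3^3)^×| = 3^3 − 1 = 26. Prime factorization: 26 = 2·13.
f is primitive ⇔ t has order 26 in GF(3)[t]/(f), i.e. t^(26/q) ≠ 1 for each prime q | 26.
t^(13) mod f = 1
t^(2) mod f = t².
Since t^(13) = 1, the order of t divides 13 < 26; not primitive.

No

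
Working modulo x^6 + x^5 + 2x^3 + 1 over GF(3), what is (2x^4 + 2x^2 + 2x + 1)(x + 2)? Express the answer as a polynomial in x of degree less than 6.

Multiply in GF(3)[x]: (2x^4 + 2x^2 + 2x + 1)·(x + 2) = 2x^5 + x^4 + 2x^3 + 2x + 2.
Reduced: 2x^5 + x^4 + 2x^3 + 2x + 2.

2x^5 + x^4 + 2x^3 + 2x + 2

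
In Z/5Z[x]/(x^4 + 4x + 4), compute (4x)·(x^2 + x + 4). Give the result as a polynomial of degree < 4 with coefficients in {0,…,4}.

4x^3 + 4x^2 + x

Multiply in Z/5Z[x]: (4x)·(x^2 + x + 4) = 4x^3 + 4x^2 + x.
Reduced: 4x^3 + 4x^2 + x.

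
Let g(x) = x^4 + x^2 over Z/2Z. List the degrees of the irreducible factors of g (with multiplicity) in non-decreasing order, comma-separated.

Roots in Z/2Z: g(0) = 0 → root; g(1) = 0 → root.
Linear factors from roots: (x), (x + 1).
Complete factorization: g(x) = (x)^2·(x + 1)^2.
Factor degrees with multiplicity: 1 + 1 + 1 + 1 = 4.

1, 1, 1, 1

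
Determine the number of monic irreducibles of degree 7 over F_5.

11160

Gauss's count: N_{5}(7) = (1/7) Σ_{d|7} μ(7/d)·5^d.
Divisors of 7: 1, 7; μ(7/d) for each: -1, 1.
Σ = − 5^1 + 5^7 = 78120.
N = 78120/7 = 11160.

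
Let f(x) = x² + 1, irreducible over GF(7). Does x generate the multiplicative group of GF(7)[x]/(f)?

No

|GF(7^2)^×| = 7^2 − 1 = 48. Prime factorization: 48 = 2^4·3.
f is primitive ⇔ x has order 48 in GF(7)[x]/(f), i.e. x^(48/q) ≠ 1 for each prime q | 48.
x^(24) mod f = 1
x^(16) mod f = 1
Since x^(24) = 1, the order of x divides 24 < 48; not primitive.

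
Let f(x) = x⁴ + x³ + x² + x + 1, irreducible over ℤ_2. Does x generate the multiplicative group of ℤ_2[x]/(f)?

No

|GF(2^4)^×| = 2^4 − 1 = 15. Prime factorization: 15 = 3·5.
f is primitive ⇔ x has order 15 in GF(2)[x]/(f), i.e. x^(15/q) ≠ 1 for each prime q | 15.
x^(5) mod f = 1
x^(3) mod f = x³.
Since x^(5) = 1, the order of x divides 5 < 15; not primitive.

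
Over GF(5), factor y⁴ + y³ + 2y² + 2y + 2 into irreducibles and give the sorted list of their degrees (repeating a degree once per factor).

Write h(y) = y⁴ + y³ + 2y² + 2y + 2.
Roots in GF(5): h(0) = 2; h(1) = 3; h(2) = 3; h(3) = 4; h(4) = 2.
Complete factorization: h(y) = (y⁴ + y³ + 2y² + 2y + 2).
Factor degrees with multiplicity: 4 = 4.

4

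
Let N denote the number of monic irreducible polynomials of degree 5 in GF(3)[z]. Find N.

x^(3^5) − x is the product of all monic irreducibles of degree dividing 5; Möbius inversion gives N = (1/5) Σ μ(5/d)·3^d.
Divisors of 5: 1, 5; μ(5/d) for each: -1, 1.
Σ = − 3^1 + 3^5 = 240.
N = 240/5 = 48.

48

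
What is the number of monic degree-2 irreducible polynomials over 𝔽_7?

Gauss's count: N_{7}(2) = (1/2) Σ_{d|2} μ(2/d)·7^d.
Divisors of 2: 1, 2; μ(2/d) for each: -1, 1.
Σ = − 7^1 + 7^2 = 42.
N = 42/2 = 21.

21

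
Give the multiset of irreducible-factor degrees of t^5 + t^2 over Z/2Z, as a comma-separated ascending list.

Write f(t) = t^5 + t^2.
Roots in Z/2Z: f(0) = 0 → root; f(1) = 0 → root.
Linear factors from roots: (t), (t + 1).
Complete factorization: f(t) = (t + 1)·(t)^2·(t^2 + t + 1).
Factor degrees with multiplicity: 1 + 1 + 1 + 2 = 5.

1, 1, 1, 2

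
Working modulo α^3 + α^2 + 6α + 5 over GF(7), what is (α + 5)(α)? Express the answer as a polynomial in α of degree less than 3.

Multiply in GF(7)[α]: (α + 5)·(α) = α^2 + 5α.
Reduced: α^2 + 5α.

α^2 + 5α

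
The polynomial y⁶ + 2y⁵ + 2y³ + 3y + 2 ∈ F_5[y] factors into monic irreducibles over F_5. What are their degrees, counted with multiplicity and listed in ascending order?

Write h(y) = y⁶ + 2y⁵ + 2y³ + 3y + 2.
Roots in F_5: h(0) = 2; h(1) = 0 → root; h(2) = 2; h(3) = 0 → root; h(4) = 1.
Linear factors from roots: (y + 4), (y + 2).
Complete factorization: h(y) = (y + 2)^2·(y + 4)^2·(y² + 3).
Factor degrees with multiplicity: 1 + 1 + 1 + 1 + 2 = 6.

1, 1, 1, 1, 2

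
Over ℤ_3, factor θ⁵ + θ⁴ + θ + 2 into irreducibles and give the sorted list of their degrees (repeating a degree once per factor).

5

Write f(θ) = θ⁵ + θ⁴ + θ + 2.
Roots in ℤ_3: f(0) = 2; f(1) = 2; f(2) = 1.
Complete factorization: f(θ) = (θ⁵ + θ⁴ + θ + 2).
Factor degrees with multiplicity: 5 = 5.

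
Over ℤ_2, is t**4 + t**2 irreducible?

Write g(t) = t**4 + t**2.
Check for roots in ℤ_2: g(0) = 0 → root; g(1) = 0 → root.
g(0) = 0, so (t) divides g(t); g is reducible.

No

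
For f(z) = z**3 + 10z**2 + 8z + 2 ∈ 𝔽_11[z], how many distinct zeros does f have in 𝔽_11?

3

Evaluate at each of the 11 elements of 𝔽_11:
f(0) = 2; f(1) = 10; f(2) = 0 → root; f(3) = 0 → root; f(4) = 5; f(5) = 10; f(6) = 10; f(7) = 0 → root; f(8) = 8; f(9) = 7; f(10) = 3.
Roots: {2, 3, 7}.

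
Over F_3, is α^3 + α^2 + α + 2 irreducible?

Write f(α) = α^3 + α^2 + α + 2.
Check for roots in F_3: f(0) = 2; f(1) = 2; f(2) = 1.
No roots. A degree-3 polynomial over a field with no linear factor is irreducible.

Yes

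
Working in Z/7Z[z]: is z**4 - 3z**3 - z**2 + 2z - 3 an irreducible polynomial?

Yes

Write g(z) = z**4 - 3z**3 - z**2 + 2z - 3.
Check for roots in Z/7Z: g(0) = 4; g(1) = 3; g(2) = 3; g(3) = 1; g(4) = 4; g(5) = 1; g(6) = 5.
No roots, so no linear factors.
Degree-2 irreducible divisors: test the 21 monic irreducibles of degree 2 over GF(7).
None of them divide g (all give nonzero remainder).
No irreducible factor of degree ≤ 2 exists, so g is irreducible over GF(7).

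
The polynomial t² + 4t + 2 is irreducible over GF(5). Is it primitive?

Yes

Write f(t) = t² + 4t + 2.
|GF(5^2)^×| = 5^2 − 1 = 24. Prime factorization: 24 = 2^3·3.
f is primitive ⇔ t has order 24 in GF(5)[t]/(f), i.e. t^(24/q) ≠ 1 for each prime q | 24.
t^(12) mod f = 4.
t^(8) mod f = 2t + 1.
None equal 1, so t has full order 24; f is primitive.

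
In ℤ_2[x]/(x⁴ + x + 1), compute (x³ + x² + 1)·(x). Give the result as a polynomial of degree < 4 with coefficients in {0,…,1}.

x^3 + 1

Multiply in ℤ_2[x]: (x³ + x² + 1)·(x) = x⁴ + x³ + x.
Reduce using x⁴ ≡ x + 1 (mod x⁴ + x + 1).
Reduced: x³ + 1.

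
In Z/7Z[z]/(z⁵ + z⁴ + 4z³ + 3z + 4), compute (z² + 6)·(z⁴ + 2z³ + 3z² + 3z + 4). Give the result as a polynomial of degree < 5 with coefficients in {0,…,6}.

Multiply in Z/7Z[z]: (z² + 6)·(z⁴ + 2z³ + 3z² + 3z + 4) = z⁶ + 2z⁵ + 2z⁴ + z³ + z² + 4z + 3.
Reduce using z⁵ ≡ 6z⁴ + 3z³ + 4z + 3 (mod z⁵ + z⁴ + 4z³ + 3z + 4).
Reduced: 4z⁴ + 4z³ + 5z² + 4z + 6.

4z^4 + 4z^3 + 5z^2 + 4z + 6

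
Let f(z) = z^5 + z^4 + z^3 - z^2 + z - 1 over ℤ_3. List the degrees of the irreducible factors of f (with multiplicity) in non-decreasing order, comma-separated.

Roots in ℤ_3: f(0) = 2; f(1) = 2; f(2) = 2.
Complete factorization: f(z) = (z^5 + z^4 + z^3 - z^2 + z - 1).
Factor degrees with multiplicity: 5 = 5.

5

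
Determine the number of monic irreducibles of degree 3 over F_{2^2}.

20

x^(4^3) − x is the product of all monic irreducibles of degree dividing 3; Möbius inversion gives N = (1/3) Σ μ(3/d)·4^d.
Divisors of 3: 1, 3; μ(3/d) for each: -1, 1.
Σ = − 4^1 + 4^3 = 60.
N = 60/3 = 20.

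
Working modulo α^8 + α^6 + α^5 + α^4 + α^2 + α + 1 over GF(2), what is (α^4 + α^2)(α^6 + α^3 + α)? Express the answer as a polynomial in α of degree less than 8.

α^6 + α^4 + α^2

Multiply in GF(2)[α]: (α^4 + α^2)·(α^6 + α^3 + α) = α^10 + α^8 + α^7 + α^3.
Reduce using α^8 ≡ α^6 + α^5 + α^4 + α^2 + α + 1 (mod α^8 + α^6 + α^5 + α^4 + α^2 + α + 1).
Reduced: α^6 + α^4 + α^2.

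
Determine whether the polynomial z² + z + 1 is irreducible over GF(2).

Yes

Write g(z) = z² + z + 1.
Check for roots in GF(2): g(0) = 1; g(1) = 1.
No roots. A degree-2 polynomial over a field with no linear factor is irreducible.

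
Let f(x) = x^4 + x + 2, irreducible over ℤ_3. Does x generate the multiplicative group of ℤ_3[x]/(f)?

Yes

|GF(3^4)^×| = 3^4 − 1 = 80. Prime factorization: 80 = 2^4·5.
f is primitive ⇔ x has order 80 in GF(3)[x]/(f), i.e. x^(80/q) ≠ 1 for each prime q | 80.
x^(40) mod f = 2.
x^(16) mod f = 2x^3 + x + 2.
None equal 1, so x has full order 80; f is primitive.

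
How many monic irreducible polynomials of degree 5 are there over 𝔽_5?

x^(5^5) − x is the product of all monic irreducibles of degree dividing 5; Möbius inversion gives N = (1/5) Σ μ(5/d)·5^d.
Divisors of 5: 1, 5; μ(5/d) for each: -1, 1.
Σ = − 5^1 + 5^5 = 3120.
N = 3120/5 = 624.

624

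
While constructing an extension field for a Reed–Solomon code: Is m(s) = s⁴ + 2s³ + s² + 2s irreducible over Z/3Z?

Check for roots in Z/3Z: m(0) = 0 → root; m(1) = 0 → root; m(2) = 1.
m(0) = 0, so (s) divides m(s); m is reducible.

No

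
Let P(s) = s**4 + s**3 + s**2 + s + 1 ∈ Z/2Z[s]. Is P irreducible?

Yes

Check for roots in Z/2Z: P(0) = 1; P(1) = 1.
No roots, so no linear factors.
Monic irreducibles of degree 2 over GF(2): s**2 + s + 1.
None of them divide P (all give nonzero remainder).
No irreducible factor of degree ≤ 2 exists, so P is irreducible over GF(2).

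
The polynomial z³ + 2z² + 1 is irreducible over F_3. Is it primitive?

Write f(z) = z³ + 2z² + 1.
|GF(3^3)^×| = 3^3 − 1 = 26. Prime factorization: 26 = 2·13.
f is primitive ⇔ z has order 26 in GF(3)[z]/(f), i.e. z^(26/q) ≠ 1 for each prime q | 26.
z^(13) mod f = 2.
z^(2) mod f = z².
None equal 1, so z has full order 26; f is primitive.

Yes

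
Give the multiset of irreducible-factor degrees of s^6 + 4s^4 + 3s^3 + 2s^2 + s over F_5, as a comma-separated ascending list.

Write h(s) = s^6 + 4s^4 + 3s^3 + 2s^2 + s.
Roots in F_5: h(0) = 0 → root; h(1) = 1; h(2) = 2; h(3) = 0 → root; h(4) = 3.
Linear factors from roots: (s), (s + 2).
Complete factorization: h(s) = (s)·(s + 2)·(s^4 + 3s^3 + 3s^2 + 2s + 3).
Factor degrees with multiplicity: 1 + 1 + 4 = 6.

1, 1, 4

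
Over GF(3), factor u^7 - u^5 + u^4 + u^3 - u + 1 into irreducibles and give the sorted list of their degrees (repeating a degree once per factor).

2, 2, 3

Write f(u) = u^7 - u^5 + u^4 + u^3 - u + 1.
Roots in GF(3): f(0) = 1; f(1) = 2; f(2) = 2.
Complete factorization: f(u) = (u^2 + u - 1)·(u^2 - u - 1)·(u^3 - u + 1).
Factor degrees with multiplicity: 2 + 2 + 3 = 7.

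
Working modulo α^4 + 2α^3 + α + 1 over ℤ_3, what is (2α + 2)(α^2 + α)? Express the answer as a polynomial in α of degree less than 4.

2α^3 + α^2 + 2α

Multiply in ℤ_3[α]: (2α + 2)·(α^2 + α) = 2α^3 + α^2 + 2α.
Reduced: 2α^3 + α^2 + 2α.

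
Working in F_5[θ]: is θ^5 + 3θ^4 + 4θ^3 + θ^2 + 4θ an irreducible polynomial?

Write h(θ) = θ^5 + 3θ^4 + 4θ^3 + θ^2 + 4θ.
Check for roots in F_5: h(0) = 0 → root; h(1) = 3; h(2) = 4; h(3) = 0 → root; h(4) = 0 → root.
h(0) = 0, so (θ) divides h(θ); h is reducible.

No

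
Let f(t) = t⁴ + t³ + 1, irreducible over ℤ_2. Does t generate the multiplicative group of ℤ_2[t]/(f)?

Yes

|GF(2^4)^×| = 2^4 − 1 = 15. Prime factorization: 15 = 3·5.
f is primitive ⇔ t has order 15 in GF(2)[t]/(f), i.e. t^(15/q) ≠ 1 for each prime q | 15.
t^(5) mod f = t³ + t + 1.
t^(3) mod f = t³.
None equal 1, so t has full order 15; f is primitive.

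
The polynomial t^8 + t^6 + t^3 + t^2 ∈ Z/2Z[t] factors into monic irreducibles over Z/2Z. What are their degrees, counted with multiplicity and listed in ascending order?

1, 1, 1, 2, 3

Write f(t) = t^8 + t^6 + t^3 + t^2.
Roots in Z/2Z: f(0) = 0 → root; f(1) = 0 → root.
Linear factors from roots: (t), (t + 1).
Complete factorization: f(t) = (t + 1)·(t)^2·(t^2 + t + 1)·(t^3 + t + 1).
Factor degrees with multiplicity: 1 + 1 + 1 + 2 + 3 = 8.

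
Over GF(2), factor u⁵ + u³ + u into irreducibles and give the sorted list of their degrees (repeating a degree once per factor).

1, 2, 2

Write f(u) = u⁵ + u³ + u.
Roots in GF(2): f(0) = 0 → root; f(1) = 1.
Linear factors from roots: (u).
Complete factorization: f(u) = (u)·(u² + u + 1)^2.
Factor degrees with multiplicity: 1 + 2 + 2 = 5.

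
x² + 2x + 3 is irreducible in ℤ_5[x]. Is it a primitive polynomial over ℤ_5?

Yes

Write f(x) = x² + 2x + 3.
|GF(5^2)^×| = 5^2 − 1 = 24. Prime factorization: 24 = 2^3·3.
f is primitive ⇔ x has order 24 in GF(5)[x]/(f), i.e. x^(24/q) ≠ 1 for each prime q | 24.
x^(12) mod f = 4.
x^(8) mod f = 4x + 1.
None equal 1, so x has full order 24; f is primitive.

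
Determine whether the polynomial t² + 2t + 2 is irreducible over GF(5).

Write f(t) = t² + 2t + 2.
Check for roots in GF(5): f(0) = 2; f(1) = 0 → root; f(2) = 0 → root; f(3) = 2; f(4) = 1.
f(1) = 0, so (t − 1) divides f(t); f is reducible.

No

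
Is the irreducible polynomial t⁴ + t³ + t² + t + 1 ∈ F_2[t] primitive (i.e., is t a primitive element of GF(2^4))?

No

Write f(t) = t⁴ + t³ + t² + t + 1.
|GF(2^4)^×| = 2^4 − 1 = 15. Prime factorization: 15 = 3·5.
f is primitive ⇔ t has order 15 in GF(2)[t]/(f), i.e. t^(15/q) ≠ 1 for each prime q | 15.
t^(5) mod f = 1
t^(3) mod f = t³.
Since t^(5) = 1, the order of t divides 5 < 15; not primitive.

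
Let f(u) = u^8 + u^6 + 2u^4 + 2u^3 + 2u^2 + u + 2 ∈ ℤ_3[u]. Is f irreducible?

Yes

Check for roots in ℤ_3: f(0) = 2; f(1) = 2; f(2) = 2.
No roots, so no linear factors.
Monic irreducibles of degree 2 over GF(3): u^2 + 1, u^2 + u + 2, u^2 + 2u + 2.
None of them divide f (all give nonzero remainder).
Degree-3 irreducible divisors: test the 8 monic irreducibles of degree 3 over GF(3).
None of them divide f (all give nonzero remainder).
Degree-4 irreducible divisors: test the 18 monic irreducibles of degree 4 over GF(3).
None of them divide f (all give nonzero remainder).
No irreducible factor of degree ≤ 4 exists, so f is irreducible over GF(3).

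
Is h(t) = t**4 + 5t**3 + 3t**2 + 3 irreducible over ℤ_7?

Yes

Check for roots in ℤ_7: h(0) = 3; h(1) = 5; h(2) = 1; h(3) = 1; h(4) = 4; h(5) = 5; h(6) = 2.
No roots, so no linear factors.
Degree-2 irreducible divisors: test the 21 monic irreducibles of degree 2 over GF(7).
None of them divide h (all give nonzero remainder).
No irreducible factor of degree ≤ 2 exists, so h is irreducible over GF(7).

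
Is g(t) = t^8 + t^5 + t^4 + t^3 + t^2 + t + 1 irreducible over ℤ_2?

Check for roots in ℤ_2: g(0) = 1; g(1) = 1.
No roots, so no linear factors.
Monic irreducibles of degree 2 over GF(2): t^2 + t + 1.
None of them divide g (all give nonzero remainder).
Monic irreducibles of degree 3 over GF(2): t^3 + t + 1, t^3 + t^2 + 1.
None of them divide g (all give nonzero remainder).
Monic irreducibles of degree 4 over GF(2): t^4 + t + 1, t^4 + t^3 + 1, t^4 + t^3 + t^2 + t + 1.
None of them divide g (all give nonzero remainder).
No irreducible factor of degree ≤ 4 exists, so g is irreducible over GF(2).

Yes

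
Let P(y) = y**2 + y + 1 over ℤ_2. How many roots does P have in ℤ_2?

Evaluate at each of the 2 elements of ℤ_2:
P(0) = 1; P(1) = 1.
No element is a root.

0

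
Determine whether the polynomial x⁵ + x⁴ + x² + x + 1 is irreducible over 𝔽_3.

Yes

Write g(x) = x⁵ + x⁴ + x² + x + 1.
Check for roots in 𝔽_3: g(0) = 1; g(1) = 2; g(2) = 1.
No roots, so no linear factors.
Monic irreducibles of degree 2 over GF(3): x² + 1, x² + x - 1, x² - x - 1.
None of them divide g (all give nonzero remainder).
No irreducible factor of degree ≤ 2 exists, so g is irreducible over GF(3).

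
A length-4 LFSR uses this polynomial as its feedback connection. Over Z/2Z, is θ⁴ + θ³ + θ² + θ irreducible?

Write f(θ) = θ⁴ + θ³ + θ² + θ.
Check for roots in Z/2Z: f(0) = 0 → root; f(1) = 0 → root.
f(0) = 0, so (θ) divides f(θ); f is reducible.

No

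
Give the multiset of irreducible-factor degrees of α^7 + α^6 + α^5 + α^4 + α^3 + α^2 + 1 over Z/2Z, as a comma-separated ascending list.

7

Write g(α) = α^7 + α^6 + α^5 + α^4 + α^3 + α^2 + 1.
Roots in Z/2Z: g(0) = 1; g(1) = 1.
Complete factorization: g(α) = (α^7 + α^6 + α^5 + α^4 + α^3 + α^2 + 1).
Factor degrees with multiplicity: 7 = 7.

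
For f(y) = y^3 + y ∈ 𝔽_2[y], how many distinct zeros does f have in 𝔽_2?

Evaluate at each of the 2 elements of 𝔽_2:
f(0) = 0 → root; f(1) = 0 → root.
Roots: {0, 1}.

2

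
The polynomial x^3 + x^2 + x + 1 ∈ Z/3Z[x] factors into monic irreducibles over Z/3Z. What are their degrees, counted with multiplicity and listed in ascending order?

1, 2

Write f(x) = x^3 + x^2 + x + 1.
Roots in Z/3Z: f(0) = 1; f(1) = 1; f(2) = 0 → root.
Linear factors from roots: (x + 1).
Complete factorization: f(x) = (x + 1)·(x^2 + 1).
Factor degrees with multiplicity: 1 + 2 = 3.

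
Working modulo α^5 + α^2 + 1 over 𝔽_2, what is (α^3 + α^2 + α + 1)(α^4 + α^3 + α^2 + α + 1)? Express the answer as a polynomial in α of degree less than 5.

Multiply in 𝔽_2[α]: (α^3 + α^2 + α + 1)·(α^4 + α^3 + α^2 + α + 1) = α^7 + α^5 + α^2 + 1.
Reduce using α^5 ≡ α^2 + 1 (mod α^5 + α^2 + 1).
Reduced: α^4 + α^2.

α^4 + α^2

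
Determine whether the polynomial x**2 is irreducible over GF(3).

Write h(x) = x**2.
Check for roots in GF(3): h(0) = 0 → root; h(1) = 1; h(2) = 1.
h(0) = 0, so (x) divides h(x); h is reducible.

No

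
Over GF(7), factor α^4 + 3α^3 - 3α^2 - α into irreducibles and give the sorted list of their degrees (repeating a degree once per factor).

1, 1, 2

Write h(α) = α^4 + 3α^3 - 3α^2 - α.
Linear factors from roots: (α), (α - 1).
Complete factorization: h(α) = (α)·(α - 1)·(α^2 - 3α + 1).
Factor degrees with multiplicity: 1 + 1 + 2 = 4.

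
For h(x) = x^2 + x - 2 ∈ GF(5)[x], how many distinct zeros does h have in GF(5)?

Evaluate at each of the 5 elements of GF(5):
h(0) = 3; h(1) = 0 → root; h(2) = 4; h(3) = 0 → root; h(4) = 3.
Roots: {1, 3}.

2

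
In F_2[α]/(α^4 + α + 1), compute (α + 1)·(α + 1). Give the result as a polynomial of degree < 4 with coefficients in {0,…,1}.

Multiply in F_2[α]: (α + 1)·(α + 1) = α^2 + 1.
Reduced: α^2 + 1.

α^2 + 1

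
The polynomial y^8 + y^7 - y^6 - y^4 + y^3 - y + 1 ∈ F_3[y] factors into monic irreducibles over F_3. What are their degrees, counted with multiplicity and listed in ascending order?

Write f(y) = y^8 + y^7 - y^6 - y^4 + y^3 - y + 1.
Roots in F_3: f(0) = 1; f(1) = 1; f(2) = 2.
Complete factorization: f(y) = (y^8 + y^7 - y^6 - y^4 + y^3 - y + 1).
Factor degrees with multiplicity: 8 = 8.

8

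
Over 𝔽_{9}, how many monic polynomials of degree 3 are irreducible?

Gauss's count: N_{9}(3) = (1/3) Σ_{d|3} μ(3/d)·9^d.
Divisors of 3: 1, 3; μ(3/d) for each: -1, 1.
Σ = − 9^1 + 9^3 = 720.
N = 720/3 = 240.

240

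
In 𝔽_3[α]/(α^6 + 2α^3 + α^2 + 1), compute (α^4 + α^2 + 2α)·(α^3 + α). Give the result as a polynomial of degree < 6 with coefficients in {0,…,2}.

2α^5 + 2α^2 + 2α

Multiply in 𝔽_3[α]: (α^4 + α^2 + 2α)·(α^3 + α) = α^7 + 2α^5 + 2α^4 + α^3 + 2α^2.
Reduce using α^6 ≡ α^3 + 2α^2 + 2 (mod α^6 + 2α^3 + α^2 + 1).
Reduced: 2α^5 + 2α^2 + 2α.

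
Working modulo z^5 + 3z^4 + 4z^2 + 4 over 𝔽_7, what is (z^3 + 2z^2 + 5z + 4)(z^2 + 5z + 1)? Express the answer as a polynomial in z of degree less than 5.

4z^4 + 2z^3 + 6z^2 + 4z

Multiply in 𝔽_7[z]: (z^3 + 2z^2 + 5z + 4)·(z^2 + 5z + 1) = z^5 + 2z^3 + 3z^2 + 4z + 4.
Reduce using z^5 ≡ 4z^4 + 3z^2 + 3 (mod z^5 + 3z^4 + 4z^2 + 4).
Reduced: 4z^4 + 2z^3 + 6z^2 + 4z.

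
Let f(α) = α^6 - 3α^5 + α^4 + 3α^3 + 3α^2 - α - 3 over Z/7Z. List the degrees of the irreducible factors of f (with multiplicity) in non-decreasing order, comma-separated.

6

Complete factorization: f(α) = (α^6 - 3α^5 + α^4 + 3α^3 + 3α^2 - α - 3).
Factor degrees with multiplicity: 6 = 6.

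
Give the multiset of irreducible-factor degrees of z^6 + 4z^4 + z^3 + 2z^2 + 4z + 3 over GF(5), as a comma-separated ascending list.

1, 1, 1, 3

Write g(z) = z^6 + 4z^4 + z^3 + 2z^2 + 4z + 3.
Roots in GF(5): g(0) = 3; g(1) = 0 → root; g(2) = 0 → root; g(3) = 3; g(4) = 0 → root.
Linear factors from roots: (z + 4), (z + 3), (z + 1).
Complete factorization: g(z) = (z + 1)·(z + 3)·(z + 4)·(z^3 + 2z^2 + 4z + 4).
Factor degrees with multiplicity: 1 + 1 + 1 + 3 = 6.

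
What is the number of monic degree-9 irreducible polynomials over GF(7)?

By the necklace-counting formula, N_7(9) = (1/9) Σ_{d|9} μ(9/d)·7^d.
Divisors of 9: 1, 3, 9; μ(9/d) for each: 0, -1, 1.
Σ = − 7^3 + 7^9 = 40353264.
N = 40353264/9 = 4483696.

4483696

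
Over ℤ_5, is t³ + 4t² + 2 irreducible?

No

Write m(t) = t³ + 4t² + 2.
Check for roots in ℤ_5: m(0) = 2; m(1) = 2; m(2) = 1; m(3) = 0 → root; m(4) = 0 → root.
m(3) = 0, so (t − 3) divides m(t); m is reducible.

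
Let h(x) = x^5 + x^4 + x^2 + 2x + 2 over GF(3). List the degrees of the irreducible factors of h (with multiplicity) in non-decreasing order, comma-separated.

Roots in GF(3): h(0) = 2; h(1) = 1; h(2) = 1.
Complete factorization: h(x) = (x^5 + x^4 + x^2 + 2x + 2).
Factor degrees with multiplicity: 5 = 5.

5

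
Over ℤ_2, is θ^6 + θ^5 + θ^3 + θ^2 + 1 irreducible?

Write m(θ) = θ^6 + θ^5 + θ^3 + θ^2 + 1.
Check for roots in ℤ_2: m(0) = 1; m(1) = 1.
No roots, so no linear factors.
Monic irreducibles of degree 2 over GF(2): θ^2 + θ + 1.
None of them divide m (all give nonzero remainder).
Monic irreducibles of degree 3 over GF(2): θ^3 + θ + 1, θ^3 + θ^2 + 1.
None of them divide m (all give nonzero remainder).
No irreducible factor of degree ≤ 3 exists, so m is irreducible over GF(2).

Yes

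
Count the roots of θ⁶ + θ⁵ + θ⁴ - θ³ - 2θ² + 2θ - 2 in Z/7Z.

Write f(θ) = θ⁶ + θ⁵ + θ⁴ - θ³ - 2θ² + 2θ - 2.
Evaluate at each of the 7 elements of Z/7Z:
f(0) = 5; f(1) = 0 → root; f(2) = 0 → root; f(3) = 4; f(4) = 1; f(5) = 0 → root; f(6) = 3.
Roots: {1, 2, 5}.

3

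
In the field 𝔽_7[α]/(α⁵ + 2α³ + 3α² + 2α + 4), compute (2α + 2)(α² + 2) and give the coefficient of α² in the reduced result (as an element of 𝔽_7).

2

Multiply in 𝔽_7[α]: (2α + 2)·(α² + 2) = 2α³ + 2α² + 4α + 4.
Reduced: 2α³ + 2α² + 4α + 4.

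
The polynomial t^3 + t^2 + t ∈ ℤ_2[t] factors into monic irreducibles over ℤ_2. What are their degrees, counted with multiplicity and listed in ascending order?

Write h(t) = t^3 + t^2 + t.
Roots in ℤ_2: h(0) = 0 → root; h(1) = 1.
Linear factors from roots: (t).
Complete factorization: h(t) = (t)·(t^2 + t + 1).
Factor degrees with multiplicity: 1 + 2 = 3.

1, 2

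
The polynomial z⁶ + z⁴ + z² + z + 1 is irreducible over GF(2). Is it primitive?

Write f(z) = z⁶ + z⁴ + z² + z + 1.
|GF(2^6)^×| = 2^6 − 1 = 63. Prime factorization: 63 = 3^2·7.
f is primitive ⇔ z has order 63 in GF(2)[z]/(f), i.e. z^(63/q) ≠ 1 for each prime q | 63.
z^(21) mod f = 1
z^(9) mod f = z⁴ + z² + z.
Since z^(21) = 1, the order of z divides 21 < 63; not primitive.

No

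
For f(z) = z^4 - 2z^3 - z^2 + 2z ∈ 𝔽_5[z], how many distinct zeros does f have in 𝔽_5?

Evaluate at each of the 5 elements of 𝔽_5:
f(0) = 0 → root; f(1) = 0 → root; f(2) = 0 → root; f(3) = 4; f(4) = 0 → root.
Roots: {0, 1, 2, 4}.

4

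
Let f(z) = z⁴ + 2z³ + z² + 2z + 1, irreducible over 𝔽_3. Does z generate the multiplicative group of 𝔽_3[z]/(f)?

|GF(3^4)^×| = 3^4 − 1 = 80. Prime factorization: 80 = 2^4·5.
f is primitive ⇔ z has order 80 in GF(3)[z]/(f), i.e. z^(80/q) ≠ 1 for each prime q | 80.
z^(40) mod f = 1
z^(16) mod f = 2z.
Since z^(40) = 1, the order of z divides 40 < 80; not primitive.

No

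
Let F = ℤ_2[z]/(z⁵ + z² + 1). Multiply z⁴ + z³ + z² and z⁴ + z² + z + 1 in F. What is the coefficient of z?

Multiply in ℤ_2[z]: (z⁴ + z³ + z²)·(z⁴ + z² + z + 1) = z⁸ + z⁷ + z⁴ + z².
Reduce using z⁵ ≡ z² + 1 (mod z⁵ + z² + 1).
Reduced: z³ + z² + 1.

0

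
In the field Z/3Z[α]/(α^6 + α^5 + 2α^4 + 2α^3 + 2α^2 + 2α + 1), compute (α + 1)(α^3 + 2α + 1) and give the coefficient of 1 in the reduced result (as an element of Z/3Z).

Multiply in Z/3Z[α]: (α + 1)·(α^3 + 2α + 1) = α^4 + α^3 + 2α^2 + 1.
Reduced: α^4 + α^3 + 2α^2 + 1.

1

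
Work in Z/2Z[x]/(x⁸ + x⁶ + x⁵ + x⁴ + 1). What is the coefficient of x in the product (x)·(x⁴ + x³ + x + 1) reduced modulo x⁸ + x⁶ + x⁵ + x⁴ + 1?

Multiply in Z/2Z[x]: (x)·(x⁴ + x³ + x + 1) = x⁵ + x⁴ + x² + x.
Reduced: x⁵ + x⁴ + x² + x.

1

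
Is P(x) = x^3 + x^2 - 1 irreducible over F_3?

Yes

Check for roots in F_3: P(0) = 2; P(1) = 1; P(2) = 2.
No roots. A degree-3 polynomial over a field with no linear factor is irreducible.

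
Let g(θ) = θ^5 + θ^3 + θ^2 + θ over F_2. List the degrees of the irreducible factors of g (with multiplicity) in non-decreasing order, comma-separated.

1, 1, 3

Roots in F_2: g(0) = 0 → root; g(1) = 0 → root.
Linear factors from roots: (θ), (θ + 1).
Complete factorization: g(θ) = (θ)·(θ + 1)·(θ^3 + θ^2 + 1).
Factor degrees with multiplicity: 1 + 1 + 3 = 5.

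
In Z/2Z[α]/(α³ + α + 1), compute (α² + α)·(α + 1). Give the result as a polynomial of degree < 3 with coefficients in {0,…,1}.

Multiply in Z/2Z[α]: (α² + α)·(α + 1) = α³ + α.
Reduce using α³ ≡ α + 1 (mod α³ + α + 1).
Reduced: 1.

1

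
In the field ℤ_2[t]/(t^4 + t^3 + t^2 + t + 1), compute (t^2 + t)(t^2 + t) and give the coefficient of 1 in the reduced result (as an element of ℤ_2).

Multiply in ℤ_2[t]: (t^2 + t)·(t^2 + t) = t^4 + t^2.
Reduce using t^4 ≡ t^3 + t^2 + t + 1 (mod t^4 + t^3 + t^2 + t + 1).
Reduced: t^3 + t + 1.

1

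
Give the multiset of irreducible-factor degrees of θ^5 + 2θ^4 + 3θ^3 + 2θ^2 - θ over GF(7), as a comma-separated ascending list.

1, 1, 1, 2

Write g(θ) = θ^5 + 2θ^4 + 3θ^3 + 2θ^2 - θ.
Linear factors from roots: (θ), (θ - 1), (θ + 2).
Complete factorization: g(θ) = (θ)·(θ + 2)·(θ - 1)·(θ^2 + θ - 3).
Factor degrees with multiplicity: 1 + 1 + 1 + 2 = 5.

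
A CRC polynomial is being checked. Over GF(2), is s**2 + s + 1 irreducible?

Write f(s) = s**2 + s + 1.
Check for roots in GF(2): f(0) = 1; f(1) = 1.
No roots. A degree-2 polynomial over a field with no linear factor is irreducible.

Yes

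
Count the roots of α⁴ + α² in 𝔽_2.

2

Write f(α) = α⁴ + α².
Evaluate at each of the 2 elements of 𝔽_2:
f(0) = 0 → root; f(1) = 0 → root.
Roots: {0, 1}.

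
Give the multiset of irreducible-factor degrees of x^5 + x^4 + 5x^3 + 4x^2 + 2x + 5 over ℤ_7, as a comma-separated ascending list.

Write f(x) = x^5 + x^4 + 5x^3 + 4x^2 + 2x + 5.
Complete factorization: f(x) = (x^2 + 5x + 3)·(x^3 + 3x^2 + x + 4).
Factor degrees with multiplicity: 2 + 3 = 5.

2, 3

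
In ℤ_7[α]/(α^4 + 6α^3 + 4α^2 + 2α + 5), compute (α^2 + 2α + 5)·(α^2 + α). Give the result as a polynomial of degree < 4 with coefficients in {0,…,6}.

Multiply in ℤ_7[α]: (α^2 + 2α + 5)·(α^2 + α) = α^4 + 3α^3 + 5α.
Reduce using α^4 ≡ α^3 + 3α^2 + 5α + 2 (mod α^4 + 6α^3 + 4α^2 + 2α + 5).
Reduced: 4α^3 + 3α^2 + 3α + 2.

4α^3 + 3α^2 + 3α + 2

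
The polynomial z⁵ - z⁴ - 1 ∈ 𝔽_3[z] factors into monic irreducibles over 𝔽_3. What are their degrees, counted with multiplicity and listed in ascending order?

Write g(z) = z⁵ - z⁴ - 1.
Roots in 𝔽_3: g(0) = 2; g(1) = 2; g(2) = 0 → root.
Linear factors from roots: (z + 1).
Complete factorization: g(z) = (z + 1)^2·(z³ - z - 1).
Factor degrees with multiplicity: 1 + 1 + 3 = 5.

1, 1, 3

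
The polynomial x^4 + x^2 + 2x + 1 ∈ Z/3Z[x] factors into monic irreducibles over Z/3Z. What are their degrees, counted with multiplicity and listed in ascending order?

Write h(x) = x^4 + x^2 + 2x + 1.
Roots in Z/3Z: h(0) = 1; h(1) = 2; h(2) = 1.
Complete factorization: h(x) = (x^4 + x^2 + 2x + 1).
Factor degrees with multiplicity: 4 = 4.

4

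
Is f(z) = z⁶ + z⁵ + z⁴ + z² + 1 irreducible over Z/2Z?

Yes

Check for roots in Z/2Z: f(0) = 1; f(1) = 1.
No roots, so no linear factors.
Monic irreducibles of degree 2 over GF(2): z² + z + 1.
None of them divide f (all give nonzero remainder).
Monic irreducibles of degree 3 over GF(2): z³ + z + 1, z³ + z² + 1.
None of them divide f (all give nonzero remainder).
No irreducible factor of degree ≤ 3 exists, so f is irreducible over GF(2).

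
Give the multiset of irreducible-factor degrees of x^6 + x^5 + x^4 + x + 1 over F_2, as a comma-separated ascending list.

6

Write f(x) = x^6 + x^5 + x^4 + x + 1.
Roots in F_2: f(0) = 1; f(1) = 1.
Complete factorization: f(x) = (x^6 + x^5 + x^4 + x + 1).
Factor degrees with multiplicity: 6 = 6.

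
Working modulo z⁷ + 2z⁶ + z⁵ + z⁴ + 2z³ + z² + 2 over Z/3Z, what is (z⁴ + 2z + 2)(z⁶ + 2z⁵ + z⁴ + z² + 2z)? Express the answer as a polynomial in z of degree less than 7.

z^4 + z^3 + 2z^2 + z + 1

Multiply in Z/3Z[z]: (z⁴ + 2z + 2)·(z⁶ + 2z⁵ + z⁴ + z² + 2z) = z¹⁰ + 2z⁹ + z⁸ + 2z⁷ + z⁶ + 2z⁵ + 2z⁴ + 2z³ + z.
Reduce using z⁷ ≡ z⁶ + 2z⁵ + 2z⁴ + z³ + 2z² + 1 (mod z⁷ + 2z⁶ + z⁵ + z⁴ + 2z³ + z² + 2).
Reduced: z⁴ + z³ + 2z² + z + 1.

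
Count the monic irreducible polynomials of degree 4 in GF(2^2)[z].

By the necklace-counting formula, N_4(4) = (1/4) Σ_{d|4} μ(4/d)·4^d.
Divisors of 4: 1, 2, 4; μ(4/d) for each: 0, -1, 1.
Σ = − 4^2 + 4^4 = 240.
N = 240/4 = 60.

60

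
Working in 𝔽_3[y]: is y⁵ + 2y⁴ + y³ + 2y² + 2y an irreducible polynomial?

No

Write h(y) = y⁵ + 2y⁴ + y³ + 2y² + 2y.
Check for roots in 𝔽_3: h(0) = 0 → root; h(1) = 2; h(2) = 0 → root.
h(0) = 0, so (y) divides h(y); h is reducible.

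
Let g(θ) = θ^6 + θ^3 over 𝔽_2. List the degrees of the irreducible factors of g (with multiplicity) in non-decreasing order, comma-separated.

1, 1, 1, 1, 2

Roots in 𝔽_2: g(0) = 0 → root; g(1) = 0 → root.
Linear factors from roots: (θ), (θ + 1).
Complete factorization: g(θ) = (θ + 1)·(θ)^3·(θ^2 + θ + 1).
Factor degrees with multiplicity: 1 + 1 + 1 + 1 + 2 = 6.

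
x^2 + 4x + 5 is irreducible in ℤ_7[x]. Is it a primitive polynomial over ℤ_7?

Yes

Write f(x) = x^2 + 4x + 5.
|GF(7^2)^×| = 7^2 − 1 = 48. Prime factorization: 48 = 2^4·3.
f is primitive ⇔ x has order 48 in GF(7)[x]/(f), i.e. x^(48/q) ≠ 1 for each prime q | 48.
x^(24) mod f = 6.
x^(16) mod f = 4.
None equal 1, so x has full order 48; f is primitive.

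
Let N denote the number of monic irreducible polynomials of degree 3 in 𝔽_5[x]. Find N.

40

x^(5^3) − x is the product of all monic irreducibles of degree dividing 3; Möbius inversion gives N = (1/3) Σ μ(3/d)·5^d.
Divisors of 3: 1, 3; μ(3/d) for each: -1, 1.
Σ = − 5^1 + 5^3 = 120.
N = 120/3 = 40.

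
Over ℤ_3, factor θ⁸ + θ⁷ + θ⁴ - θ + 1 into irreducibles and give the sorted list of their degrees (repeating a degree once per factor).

1, 1, 1, 1, 2, 2

Write h(θ) = θ⁸ + θ⁷ + θ⁴ - θ + 1.
Roots in ℤ_3: h(0) = 1; h(1) = 0 → root; h(2) = 0 → root.
Linear factors from roots: (θ - 1), (θ + 1).
Complete factorization: h(θ) = (θ + 1)^2·(θ - 1)^2·(θ² - θ - 1)^2.
Factor degrees with multiplicity: 1 + 1 + 1 + 1 + 2 + 2 = 8.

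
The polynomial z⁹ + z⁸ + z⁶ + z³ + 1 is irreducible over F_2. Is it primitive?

Write f(z) = z⁹ + z⁸ + z⁶ + z³ + 1.
|GF(2^9)^×| = 2^9 − 1 = 511. Prime factorization: 511 = 7·73.
f is primitive ⇔ z has order 511 in GF(2)[z]/(f), i.e. z^(511/q) ≠ 1 for each prime q | 511.
z^(73) mod f = 1
z^(7) mod f = z⁷.
Since z^(73) = 1, the order of z divides 73 < 511; not primitive.

No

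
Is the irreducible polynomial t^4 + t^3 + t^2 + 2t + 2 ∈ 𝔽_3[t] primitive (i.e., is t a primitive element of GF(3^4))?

Write f(t) = t^4 + t^3 + t^2 + 2t + 2.
|GF(3^4)^×| = 3^4 − 1 = 80. Prime factorization: 80 = 2^4·5.
f is primitive ⇔ t has order 80 in GF(3)[t]/(f), i.e. t^(80/q) ≠ 1 for each prime q | 80.
t^(40) mod f = 2.
t^(16) mod f = 2t^3 + 1.
None equal 1, so t has full order 80; f is primitive.

Yes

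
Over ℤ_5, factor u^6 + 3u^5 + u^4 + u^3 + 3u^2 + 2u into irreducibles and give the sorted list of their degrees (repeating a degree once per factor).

Write h(u) = u^6 + 3u^5 + u^4 + u^3 + 3u^2 + 2u.
Roots in ℤ_5: h(0) = 0 → root; h(1) = 1; h(2) = 0 → root; h(3) = 4; h(4) = 4.
Linear factors from roots: (u), (u + 3).
Complete factorization: h(u) = (u)·(u + 3)^2·(u^3 + 2u^2 + 3).
Factor degrees with multiplicity: 1 + 1 + 1 + 3 = 6.

1, 1, 1, 3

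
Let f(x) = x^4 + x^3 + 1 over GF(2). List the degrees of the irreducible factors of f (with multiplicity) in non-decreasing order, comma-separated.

Roots in GF(2): f(0) = 1; f(1) = 1.
Complete factorization: f(x) = (x^4 + x^3 + 1).
Factor degrees with multiplicity: 4 = 4.

4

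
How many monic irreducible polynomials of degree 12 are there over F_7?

By the necklace-counting formula, N_7(12) = (1/12) Σ_{d|12} μ(12/d)·7^d.
Divisors of 12: 1, 2, 3, 4, 6, 12; μ(12/d) for each: 0, 1, 0, -1, -1, 1.
Σ = 7^2 − 7^4 − 7^6 + 7^12 = 13841167200.
N = 13841167200/12 = 1153430600.

1153430600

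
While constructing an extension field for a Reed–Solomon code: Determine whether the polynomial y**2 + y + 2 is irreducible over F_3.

Yes

Write m(y) = y**2 + y + 2.
Check for roots in F_3: m(0) = 2; m(1) = 1; m(2) = 2.
No roots. A degree-2 polynomial over a field with no linear factor is irreducible.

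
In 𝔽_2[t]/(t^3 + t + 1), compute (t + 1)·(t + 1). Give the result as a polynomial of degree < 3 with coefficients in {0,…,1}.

Multiply in 𝔽_2[t]: (t + 1)·(t + 1) = t^2 + 1.
Reduced: t^2 + 1.

t^2 + 1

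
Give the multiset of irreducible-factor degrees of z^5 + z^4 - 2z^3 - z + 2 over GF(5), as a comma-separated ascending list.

Write h(z) = z^5 + z^4 - 2z^3 - z + 2.
Roots in GF(5): h(0) = 2; h(1) = 1; h(2) = 2; h(3) = 4; h(4) = 0 → root.
Linear factors from roots: (z + 1).
Complete factorization: h(z) = (z + 1)·(z^2 + 2z - 2)·(z^2 - 2z - 1).
Factor degrees with multiplicity: 1 + 2 + 2 = 5.

1, 2, 2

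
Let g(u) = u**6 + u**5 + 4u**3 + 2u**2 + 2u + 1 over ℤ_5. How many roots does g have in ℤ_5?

1

Evaluate at each of the 5 elements of ℤ_5:
g(0) = 1; g(1) = 1; g(2) = 1; g(3) = 0 → root; g(4) = 2.
Roots: {3}.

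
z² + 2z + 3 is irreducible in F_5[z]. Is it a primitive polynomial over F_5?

Yes

Write f(z) = z² + 2z + 3.
|GF(5^2)^×| = 5^2 − 1 = 24. Prime factorization: 24 = 2^3·3.
f is primitive ⇔ z has order 24 in GF(5)[z]/(f), i.e. z^(24/q) ≠ 1 for each prime q | 24.
z^(12) mod f = 4.
z^(8) mod f = 4z + 1.
None equal 1, so z has full order 24; f is primitive.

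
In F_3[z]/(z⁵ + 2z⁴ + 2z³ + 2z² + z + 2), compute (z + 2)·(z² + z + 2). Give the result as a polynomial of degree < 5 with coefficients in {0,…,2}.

Multiply in F_3[z]: (z + 2)·(z² + z + 2) = z³ + z + 1.
Reduced: z³ + z + 1.

z^3 + z + 1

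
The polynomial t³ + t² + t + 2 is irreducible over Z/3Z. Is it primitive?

No

Write f(t) = t³ + t² + t + 2.
|GF(3^3)^×| = 3^3 − 1 = 26. Prime factorization: 26 = 2·13.
f is primitive ⇔ t has order 26 in GF(3)[t]/(f), i.e. t^(26/q) ≠ 1 for each prime q | 26.
t^(13) mod f = 1
t^(2) mod f = t².
Since t^(13) = 1, the order of t divides 13 < 26; not primitive.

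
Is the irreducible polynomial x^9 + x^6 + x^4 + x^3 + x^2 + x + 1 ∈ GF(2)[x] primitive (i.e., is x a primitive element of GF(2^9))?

Write f(x) = x^9 + x^6 + x^4 + x^3 + x^2 + x + 1.
|GF(2^9)^×| = 2^9 − 1 = 511. Prime factorization: 511 = 7·73.
f is primitive ⇔ x has order 511 in GF(2)[x]/(f), i.e. x^(511/q) ≠ 1 for each prime q | 511.
x^(73) mod f = x^8 + x^5 + x^2.
x^(7) mod f = x^7.
None equal 1, so x has full order 511; f is primitive.

Yes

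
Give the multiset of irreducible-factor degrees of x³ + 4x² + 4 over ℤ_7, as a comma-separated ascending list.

1, 1, 1

Write f(x) = x³ + 4x² + 4.
Linear factors from roots: (x + 5), (x + 1).
Complete factorization: f(x) = (x + 1)·(x + 5)^2.
Factor degrees with multiplicity: 1 + 1 + 1 = 3.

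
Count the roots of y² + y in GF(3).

Write f(y) = y² + y.
Evaluate at each of the 3 elements of GF(3):
f(0) = 0 → root; f(1) = 2; f(2) = 0 → root.
Roots: {0, 2}.

2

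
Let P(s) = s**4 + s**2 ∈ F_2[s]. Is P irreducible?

No

Check for roots in F_2: P(0) = 0 → root; P(1) = 0 → root.
P(0) = 0, so (s) divides P(s); P is reducible.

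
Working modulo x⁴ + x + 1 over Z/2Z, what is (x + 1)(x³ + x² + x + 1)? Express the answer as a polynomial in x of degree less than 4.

x

Multiply in Z/2Z[x]: (x + 1)·(x³ + x² + x + 1) = x⁴ + 1.
Reduce using x⁴ ≡ x + 1 (mod x⁴ + x + 1).
Reduced: x.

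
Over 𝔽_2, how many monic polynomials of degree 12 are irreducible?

Gauss's count: N_{2}(12) = (1/12) Σ_{d|12} μ(12/d)·2^d.
Divisors of 12: 1, 2, 3, 4, 6, 12; μ(12/d) for each: 0, 1, 0, -1, -1, 1.
Σ = 2^2 − 2^4 − 2^6 + 2^12 = 4020.
N = 4020/12 = 335.

335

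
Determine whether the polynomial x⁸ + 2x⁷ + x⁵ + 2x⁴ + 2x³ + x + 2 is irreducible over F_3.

Write h(x) = x⁸ + 2x⁷ + x⁵ + 2x⁴ + 2x³ + x + 2.
Check for roots in F_3: h(0) = 2; h(1) = 2; h(2) = 2.
No roots, so no linear factors.
Monic irreducibles of degree 2 over GF(3): x² + 1, x² + x + 2, x² + 2x + 2.
None of them divide h (all give nonzero remainder).
Degree-3 irreducible divisors: test the 8 monic irreducibles of degree 3 over GF(3).
None of them divide h (all give nonzero remainder).
Degree-4 irreducible divisors: test the 18 monic irreducibles of degree 4 over GF(3).
None of them divide h (all give nonzero remainder).
No irreducible factor of degree ≤ 4 exists, so h is irreducible over GF(3).

Yes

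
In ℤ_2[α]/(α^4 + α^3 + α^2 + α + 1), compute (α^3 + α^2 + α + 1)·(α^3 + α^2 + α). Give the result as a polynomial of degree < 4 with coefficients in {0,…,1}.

Multiply in ℤ_2[α]: (α^3 + α^2 + α + 1)·(α^3 + α^2 + α) = α^6 + α^4 + α^3 + α.
Reduce using α^4 ≡ α^3 + α^2 + α + 1 (mod α^4 + α^3 + α^2 + α + 1).
Reduced: α^2 + α + 1.

α^2 + α + 1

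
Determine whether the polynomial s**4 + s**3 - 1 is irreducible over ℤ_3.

Yes

Write g(s) = s**4 + s**3 - 1.
Check for roots in ℤ_3: g(0) = 2; g(1) = 1; g(2) = 2.
No roots, so no linear factors.
Monic irreducibles of degree 2 over GF(3): s**2 + 1, s**2 + s - 1, s**2 - s - 1.
None of them divide g (all give nonzero remainder).
No irreducible factor of degree ≤ 2 exists, so g is irreducible over GF(3).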